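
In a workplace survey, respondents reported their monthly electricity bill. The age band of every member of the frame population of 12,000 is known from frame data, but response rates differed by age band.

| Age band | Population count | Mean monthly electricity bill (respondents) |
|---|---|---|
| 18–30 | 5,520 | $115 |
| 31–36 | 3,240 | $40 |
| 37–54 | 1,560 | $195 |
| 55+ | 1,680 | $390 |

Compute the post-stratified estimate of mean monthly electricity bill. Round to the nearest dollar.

$144

Each cell contributes population-share × respondent value:
  18–30: (5,520/12,000) × 115 = 52.9
  31–36: (3,240/12,000) × 40 = 10.8
  37–54: (1,560/12,000) × 195 = 25.35
  55+: (1,680/12,000) × 390 = 54.6
Post-stratified estimate = 143.65 → $144.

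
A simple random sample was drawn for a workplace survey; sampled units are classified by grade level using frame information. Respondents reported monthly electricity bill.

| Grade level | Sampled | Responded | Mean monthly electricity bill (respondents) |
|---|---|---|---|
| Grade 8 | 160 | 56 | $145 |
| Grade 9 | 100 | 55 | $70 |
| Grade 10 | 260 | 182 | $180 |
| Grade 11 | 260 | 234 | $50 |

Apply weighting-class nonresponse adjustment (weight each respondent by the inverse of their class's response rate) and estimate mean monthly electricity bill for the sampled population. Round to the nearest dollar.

$115

Response rates by class: Grade 8 56/160 = 35%, Grade 9 55/100 = 55%, Grade 10 182/260 = 70%, Grade 11 234/260 = 90%.
Weighting each respondent by the inverse class response rate inflates each class back to its sampled size, so the class weight is n_sampled:
  Grade 8: 160 × 145 = 23,200
  Grade 9: 100 × 70 = 7000
  Grade 10: 260 × 180 = 46,800
  Grade 11: 260 × 50 = 13,000
Adjusted estimate = 90,000 / 780 = 115.385 → $115.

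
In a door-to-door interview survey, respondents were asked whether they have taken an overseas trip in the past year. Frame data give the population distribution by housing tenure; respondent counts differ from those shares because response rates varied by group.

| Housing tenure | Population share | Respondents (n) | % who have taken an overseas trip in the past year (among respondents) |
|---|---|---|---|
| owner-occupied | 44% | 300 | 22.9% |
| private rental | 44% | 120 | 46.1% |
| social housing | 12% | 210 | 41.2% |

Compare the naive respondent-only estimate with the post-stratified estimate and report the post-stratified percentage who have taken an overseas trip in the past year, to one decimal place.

Naive respondent-only estimate (weights = respondent counts):
  (300/630)×22.9 + (120/630)×46.1 + (210/630)×41.2 = 33.419%
Post-stratifying to population shares instead:
  0.44×22.9 + 0.44×46.1 + 0.12×41.2 = 35.304%

35.3%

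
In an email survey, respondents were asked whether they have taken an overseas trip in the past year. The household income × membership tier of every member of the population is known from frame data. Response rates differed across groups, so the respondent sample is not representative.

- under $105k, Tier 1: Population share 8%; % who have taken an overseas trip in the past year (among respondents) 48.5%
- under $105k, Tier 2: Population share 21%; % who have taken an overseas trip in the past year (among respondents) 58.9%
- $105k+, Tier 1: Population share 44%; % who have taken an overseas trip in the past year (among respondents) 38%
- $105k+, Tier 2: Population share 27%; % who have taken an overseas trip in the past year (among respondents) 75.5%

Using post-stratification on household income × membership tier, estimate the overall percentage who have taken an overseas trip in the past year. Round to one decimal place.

53.4%

Post-stratification weights by population share, not respondent share:
  under $105k, Tier 1: 0.08 × 48.5 = 3.88
  under $105k, Tier 2: 0.21 × 58.9 = 12.369
  $105k+, Tier 1: 0.44 × 38 = 16.72
  $105k+, Tier 2: 0.27 × 75.5 = 20.385
Post-stratified estimate = 53.354 → 53.4%.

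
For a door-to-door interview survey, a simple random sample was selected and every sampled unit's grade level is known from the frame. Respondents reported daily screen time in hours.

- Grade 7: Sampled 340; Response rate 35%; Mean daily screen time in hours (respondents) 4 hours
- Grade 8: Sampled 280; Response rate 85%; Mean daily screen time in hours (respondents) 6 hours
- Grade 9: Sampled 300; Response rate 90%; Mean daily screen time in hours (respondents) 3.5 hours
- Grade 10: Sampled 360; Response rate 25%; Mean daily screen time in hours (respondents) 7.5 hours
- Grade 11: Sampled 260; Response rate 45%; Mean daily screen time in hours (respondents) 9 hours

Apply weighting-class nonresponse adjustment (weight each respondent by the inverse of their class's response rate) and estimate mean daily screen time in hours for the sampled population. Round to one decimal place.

5.9

Inverse-response-rate weighting restores each class to its sampled count, so class totals weight by n_sampled:
  Grade 7: 340 × 4 = 1360
  Grade 8: 280 × 6 = 1680
  Grade 9: 300 × 3.5 = 1050
  Grade 10: 360 × 7.5 = 2700
  Grade 11: 260 × 9 = 2340
Adjusted estimate = 9130 / 1,540 = 5.92857 → 5.9.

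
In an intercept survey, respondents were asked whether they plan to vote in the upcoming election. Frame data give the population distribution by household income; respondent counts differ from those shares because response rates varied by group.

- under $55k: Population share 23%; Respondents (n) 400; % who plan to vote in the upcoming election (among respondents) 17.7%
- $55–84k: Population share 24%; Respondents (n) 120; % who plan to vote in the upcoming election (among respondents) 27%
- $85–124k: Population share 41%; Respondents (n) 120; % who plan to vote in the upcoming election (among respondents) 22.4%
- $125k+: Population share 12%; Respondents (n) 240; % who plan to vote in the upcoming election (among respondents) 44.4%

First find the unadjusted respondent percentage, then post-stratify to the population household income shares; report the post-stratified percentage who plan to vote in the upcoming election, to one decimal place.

25.1%

Naive respondent-only estimate (weights = respondent counts):
  (400/880)×17.7 + (120/880)×27 + (120/880)×22.4 + (240/880)×44.4 = 26.8909%
Post-stratified estimate weights by population shares:
  0.23×17.7 + 0.24×27 + 0.41×22.4 + 0.12×44.4 = 25.063%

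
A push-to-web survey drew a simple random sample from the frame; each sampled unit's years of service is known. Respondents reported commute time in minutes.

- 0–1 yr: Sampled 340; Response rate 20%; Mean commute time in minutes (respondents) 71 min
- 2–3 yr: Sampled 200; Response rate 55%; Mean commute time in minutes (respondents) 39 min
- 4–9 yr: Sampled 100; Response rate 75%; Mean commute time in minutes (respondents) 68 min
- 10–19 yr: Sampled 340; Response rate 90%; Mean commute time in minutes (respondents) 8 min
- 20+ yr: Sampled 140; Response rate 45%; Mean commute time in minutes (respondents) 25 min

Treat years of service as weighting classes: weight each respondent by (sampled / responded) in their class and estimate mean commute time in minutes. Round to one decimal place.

Inverse-response-rate weighting restores each class to its sampled count, so class totals weight by n_sampled:
  0–1 yr: 340 × 71 = 24,140
  2–3 yr: 200 × 39 = 7800
  4–9 yr: 100 × 68 = 6800
  10–19 yr: 340 × 8 = 2720
  20+ yr: 140 × 25 = 3500
Adjusted estimate = 44,960 / 1,120 = 40.1429 → 40.1.

40.1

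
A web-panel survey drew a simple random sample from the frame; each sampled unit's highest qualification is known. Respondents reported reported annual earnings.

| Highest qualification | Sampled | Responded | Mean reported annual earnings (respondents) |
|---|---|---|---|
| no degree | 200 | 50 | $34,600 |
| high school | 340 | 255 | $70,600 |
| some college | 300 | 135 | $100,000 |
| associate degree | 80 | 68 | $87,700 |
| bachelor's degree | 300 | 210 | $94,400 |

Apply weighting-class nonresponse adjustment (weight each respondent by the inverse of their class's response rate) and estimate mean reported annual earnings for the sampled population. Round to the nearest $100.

Class response rates: no degree 50/200 = 25%, high school 255/340 = 75%, some college 135/300 = 45%, associate degree 68/80 = 85%, bachelor's degree 210/300 = 70%.
With weight = n_sampled/n_responded per class, the weighted class total is n_sampled:
  no degree: 200 × 34,600 = 6,920,000
  high school: 340 × 70,600 = 24,004,000
  some college: 300 × 100,000 = 30,000,000
  associate degree: 80 × 87,700 = 7,016,000
  bachelor's degree: 300 × 94,400 = 28,320,000
Adjusted estimate = 96,260,000 / 1,220 = 78901.6 → $78,900.

$78,900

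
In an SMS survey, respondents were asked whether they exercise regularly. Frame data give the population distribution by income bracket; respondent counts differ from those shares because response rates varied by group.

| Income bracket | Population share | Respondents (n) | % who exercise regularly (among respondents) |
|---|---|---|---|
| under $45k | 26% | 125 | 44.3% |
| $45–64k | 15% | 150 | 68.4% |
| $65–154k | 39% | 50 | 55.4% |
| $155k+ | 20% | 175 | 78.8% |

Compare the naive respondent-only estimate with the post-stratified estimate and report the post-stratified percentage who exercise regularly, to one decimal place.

Naive respondent-only estimate (weights = respondent counts):
  (125/500)×44.3 + (150/500)×68.4 + (50/500)×55.4 + (175/500)×78.8 = 64.715%
Post-stratified estimate weights by population shares:
  0.26×44.3 + 0.15×68.4 + 0.39×55.4 + 0.2×78.8 = 59.144%

59.1%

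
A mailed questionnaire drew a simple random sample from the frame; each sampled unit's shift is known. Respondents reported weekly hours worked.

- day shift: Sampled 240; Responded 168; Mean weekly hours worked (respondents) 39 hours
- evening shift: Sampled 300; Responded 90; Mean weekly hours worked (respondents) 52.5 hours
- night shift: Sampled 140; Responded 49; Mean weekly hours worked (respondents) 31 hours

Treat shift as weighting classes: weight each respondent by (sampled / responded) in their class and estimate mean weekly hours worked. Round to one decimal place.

Class response rates: day shift 168/240 = 70%, evening shift 90/300 = 30%, night shift 49/140 = 35%.
Each respondent's weight = sampled/responded in their class; summing within a class gives n_sampled, so:
  day shift: 240 × 39 = 9360
  evening shift: 300 × 52.5 = 15,750
  night shift: 140 × 31 = 4340
Adjusted estimate = 29,450 / 680 = 43.3088 → 43.3.

43.3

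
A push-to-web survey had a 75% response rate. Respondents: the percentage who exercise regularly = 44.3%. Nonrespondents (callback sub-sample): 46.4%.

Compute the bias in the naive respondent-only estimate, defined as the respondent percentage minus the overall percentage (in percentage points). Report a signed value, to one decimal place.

Nonresponse fraction = 1 − 0.75 = 0.25.
Bias = (nonresponse fraction) × (respondent percentage − nonrespondent percentage)
     = 0.25 × (44.3 − 46.4) = 0.25 × -2.1 = -0.525.

-0.5 percentage points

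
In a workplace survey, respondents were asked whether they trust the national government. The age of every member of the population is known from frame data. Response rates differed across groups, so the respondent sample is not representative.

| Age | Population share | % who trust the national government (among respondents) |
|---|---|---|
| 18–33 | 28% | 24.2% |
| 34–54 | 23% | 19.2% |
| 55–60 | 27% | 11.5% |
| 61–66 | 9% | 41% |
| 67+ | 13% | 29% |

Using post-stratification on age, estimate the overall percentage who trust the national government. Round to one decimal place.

Each cell contributes population-share × respondent value:
  18–33: 0.28 × 24.2 = 6.776
  34–54: 0.23 × 19.2 = 4.416
  55–60: 0.27 × 11.5 = 3.105
  61–66: 0.09 × 41 = 3.69
  67+: 0.13 × 29 = 3.77
Post-stratified estimate = 21.757 → 21.8%.

21.8%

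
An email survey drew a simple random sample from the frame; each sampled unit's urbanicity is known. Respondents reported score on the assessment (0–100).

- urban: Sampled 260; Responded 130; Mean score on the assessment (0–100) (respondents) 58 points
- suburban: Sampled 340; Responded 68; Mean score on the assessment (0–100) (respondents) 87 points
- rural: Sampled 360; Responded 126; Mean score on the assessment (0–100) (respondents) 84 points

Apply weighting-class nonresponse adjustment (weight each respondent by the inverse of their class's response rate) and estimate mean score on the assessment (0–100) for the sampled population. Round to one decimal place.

78.0

Response rates by class: urban 130/260 = 50%, suburban 68/340 = 20%, rural 126/360 = 35%.
Each respondent's weight = sampled/responded in their class; summing within a class gives n_sampled, so:
  urban: 260 × 58 = 15,080
  suburban: 340 × 87 = 29,580
  rural: 360 × 84 = 30,240
Adjusted estimate = 74,900 / 960 = 78.0208 → 78.0.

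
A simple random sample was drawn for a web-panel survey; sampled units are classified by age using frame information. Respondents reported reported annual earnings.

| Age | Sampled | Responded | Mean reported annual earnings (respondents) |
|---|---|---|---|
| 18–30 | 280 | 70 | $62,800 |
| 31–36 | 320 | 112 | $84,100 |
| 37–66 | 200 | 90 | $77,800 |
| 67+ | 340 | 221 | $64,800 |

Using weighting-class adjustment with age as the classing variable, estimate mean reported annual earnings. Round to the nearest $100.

Response rates by class: 18–30 70/280 = 25%, 31–36 112/320 = 35%, 37–66 90/200 = 45%, 67+ 221/340 = 65%.
Each respondent's weight = sampled/responded in their class; summing within a class gives n_sampled, so:
  18–30: 280 × 62,800 = 17,584,000
  31–36: 320 × 84,100 = 26,912,000
  37–66: 200 × 77,800 = 15,560,000
  67+: 340 × 64,800 = 22,032,000
Adjusted estimate = 82,088,000 / 1,140 = 72007 → $72,000.

$72,000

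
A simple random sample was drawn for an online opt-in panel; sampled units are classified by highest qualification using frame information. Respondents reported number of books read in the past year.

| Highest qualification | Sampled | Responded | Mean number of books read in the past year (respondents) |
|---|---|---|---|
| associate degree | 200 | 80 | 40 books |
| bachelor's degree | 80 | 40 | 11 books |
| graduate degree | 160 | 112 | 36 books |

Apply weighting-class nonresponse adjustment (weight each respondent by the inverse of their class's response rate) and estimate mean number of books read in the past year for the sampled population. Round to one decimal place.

Class response rates: associate degree 80/200 = 40%, bachelor's degree 40/80 = 50%, graduate degree 112/160 = 70%.
Each respondent's weight = sampled/responded in their class; summing within a class gives n_sampled, so:
  associate degree: 200 × 40 = 8000
  bachelor's degree: 80 × 11 = 880
  graduate degree: 160 × 36 = 5760
Adjusted estimate = 14,640 / 440 = 33.2727 → 33.3.

33.3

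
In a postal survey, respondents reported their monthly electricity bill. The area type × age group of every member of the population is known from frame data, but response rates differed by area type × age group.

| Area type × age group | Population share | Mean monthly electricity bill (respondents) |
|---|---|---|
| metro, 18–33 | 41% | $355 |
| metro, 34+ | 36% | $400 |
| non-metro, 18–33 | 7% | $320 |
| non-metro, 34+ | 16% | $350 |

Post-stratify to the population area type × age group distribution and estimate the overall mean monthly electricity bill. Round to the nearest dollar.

Post-stratification weights by population share, not respondent share:
  metro, 18–33: 0.41 × 355 = 145.55
  metro, 34+: 0.36 × 400 = 144
  non-metro, 18–33: 0.07 × 320 = 22.4
  non-metro, 34+: 0.16 × 350 = 56
Post-stratified estimate = 367.95 → $368.

$368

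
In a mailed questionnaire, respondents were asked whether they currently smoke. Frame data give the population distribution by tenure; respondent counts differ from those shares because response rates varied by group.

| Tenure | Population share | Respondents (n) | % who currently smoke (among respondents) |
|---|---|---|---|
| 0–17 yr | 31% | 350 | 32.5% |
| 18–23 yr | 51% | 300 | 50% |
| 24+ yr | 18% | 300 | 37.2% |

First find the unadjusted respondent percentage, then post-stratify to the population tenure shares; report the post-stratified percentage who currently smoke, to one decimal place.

42.3%

Naive respondent-only estimate (weights = respondent counts):
  (350/950)×32.5 + (300/950)×50 + (300/950)×37.2 = 39.5105%
Post-stratified estimate weights by population shares:
  0.31×32.5 + 0.51×50 + 0.18×37.2 = 42.271%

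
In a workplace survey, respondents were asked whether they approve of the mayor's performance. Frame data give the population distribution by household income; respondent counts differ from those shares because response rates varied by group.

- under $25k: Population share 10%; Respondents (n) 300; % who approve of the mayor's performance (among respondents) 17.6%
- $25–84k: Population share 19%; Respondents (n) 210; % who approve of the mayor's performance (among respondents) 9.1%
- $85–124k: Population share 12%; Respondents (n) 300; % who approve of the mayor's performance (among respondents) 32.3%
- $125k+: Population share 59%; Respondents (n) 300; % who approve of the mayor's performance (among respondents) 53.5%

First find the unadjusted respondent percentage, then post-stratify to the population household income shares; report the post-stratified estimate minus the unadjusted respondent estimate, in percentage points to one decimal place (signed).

Unadjusted (pooled respondent) estimate weights by respondent counts:
  (300/1110)×17.6 + (210/1110)×9.1 + (300/1110)×32.3 + (300/1110)×53.5 = 29.6676%
Post-stratifying to population shares instead:
  0.1×17.6 + 0.19×9.1 + 0.12×32.3 + 0.59×53.5 = 38.93%
Difference = 38.93 − 29.6676 = 9.2624 pp.

+9.3 percentage points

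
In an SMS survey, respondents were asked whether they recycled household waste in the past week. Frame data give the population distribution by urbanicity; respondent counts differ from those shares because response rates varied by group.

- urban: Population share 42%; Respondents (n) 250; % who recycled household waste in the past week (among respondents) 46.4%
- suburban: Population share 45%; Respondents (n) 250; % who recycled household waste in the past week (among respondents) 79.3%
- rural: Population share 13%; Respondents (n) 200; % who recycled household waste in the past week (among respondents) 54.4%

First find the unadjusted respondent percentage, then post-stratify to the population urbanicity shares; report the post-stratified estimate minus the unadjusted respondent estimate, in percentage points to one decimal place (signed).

Naive respondent-only estimate (weights = respondent counts):
  (250/700)×46.4 + (250/700)×79.3 + (200/700)×54.4 = 60.4357%
Post-stratifying to population shares instead:
  0.42×46.4 + 0.45×79.3 + 0.13×54.4 = 62.245%
Difference = 62.245 − 60.4357 = 1.8093 pp.

+1.8 percentage points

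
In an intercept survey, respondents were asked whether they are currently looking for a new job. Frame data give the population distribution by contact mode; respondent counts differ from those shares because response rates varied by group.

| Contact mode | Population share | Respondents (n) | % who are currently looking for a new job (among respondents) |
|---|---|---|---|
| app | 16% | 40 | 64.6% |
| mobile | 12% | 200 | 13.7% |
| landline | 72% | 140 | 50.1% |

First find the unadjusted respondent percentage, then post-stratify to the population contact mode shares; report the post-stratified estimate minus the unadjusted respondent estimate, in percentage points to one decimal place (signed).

+15.6 percentage points

Unadjusted (pooled respondent) estimate weights by respondent counts:
  (40/380)×64.6 + (200/380)×13.7 + (140/380)×50.1 = 32.4684%
Post-stratified estimate weights by population shares:
  0.16×64.6 + 0.12×13.7 + 0.72×50.1 = 48.052%
Difference = 48.052 − 32.4684 = 15.5836 pp.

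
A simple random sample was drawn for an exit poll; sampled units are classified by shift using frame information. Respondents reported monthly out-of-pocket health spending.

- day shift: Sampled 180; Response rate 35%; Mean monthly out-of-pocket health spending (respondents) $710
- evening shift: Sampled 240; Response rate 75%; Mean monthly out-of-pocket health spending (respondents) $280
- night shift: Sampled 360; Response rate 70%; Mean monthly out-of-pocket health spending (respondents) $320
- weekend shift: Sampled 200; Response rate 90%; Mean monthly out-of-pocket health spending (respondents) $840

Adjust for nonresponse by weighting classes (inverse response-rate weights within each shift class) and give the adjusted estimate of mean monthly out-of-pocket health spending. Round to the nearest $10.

$490

With weight = n_sampled/n_responded per class, the weighted class total is n_sampled:
  day shift: 180 × 710 = 127,800
  evening shift: 240 × 280 = 67,200
  night shift: 360 × 320 = 115,200
  weekend shift: 200 × 840 = 168,000
Adjusted estimate = 478,200 / 980 = 487.959 → $490.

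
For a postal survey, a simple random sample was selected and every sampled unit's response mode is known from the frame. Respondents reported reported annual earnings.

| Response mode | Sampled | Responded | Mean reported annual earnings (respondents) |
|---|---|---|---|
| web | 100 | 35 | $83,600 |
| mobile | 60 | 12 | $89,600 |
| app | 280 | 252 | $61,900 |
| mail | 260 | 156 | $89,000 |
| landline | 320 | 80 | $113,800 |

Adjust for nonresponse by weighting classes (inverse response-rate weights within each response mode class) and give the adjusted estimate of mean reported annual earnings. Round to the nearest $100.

Class response rates: web 35/100 = 35%, mobile 12/60 = 20%, app 252/280 = 90%, mail 156/260 = 60%, landline 80/320 = 25%.
Each respondent's weight = sampled/responded in their class; summing within a class gives n_sampled, so:
  web: 100 × 83,600 = 8,360,000
  mobile: 60 × 89,600 = 5,376,000
  app: 280 × 61,900 = 17,332,000
  mail: 260 × 89,000 = 23,140,000
  landline: 320 × 113,800 = 36,416,000
Adjusted estimate = 90,624,000 / 1,020 = 88847.1 → $88,800.

$88,800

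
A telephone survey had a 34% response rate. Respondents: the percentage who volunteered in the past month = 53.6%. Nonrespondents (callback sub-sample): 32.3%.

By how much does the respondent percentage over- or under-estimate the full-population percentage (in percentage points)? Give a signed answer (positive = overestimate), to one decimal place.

Nonresponse fraction = 1 − 0.34 = 0.66.
Bias = (nonresponse fraction) × (respondent percentage − nonrespondent percentage)
     = 0.66 × (53.6 − 32.3) = 0.66 × 21.3 = 14.058.

+14.1 percentage points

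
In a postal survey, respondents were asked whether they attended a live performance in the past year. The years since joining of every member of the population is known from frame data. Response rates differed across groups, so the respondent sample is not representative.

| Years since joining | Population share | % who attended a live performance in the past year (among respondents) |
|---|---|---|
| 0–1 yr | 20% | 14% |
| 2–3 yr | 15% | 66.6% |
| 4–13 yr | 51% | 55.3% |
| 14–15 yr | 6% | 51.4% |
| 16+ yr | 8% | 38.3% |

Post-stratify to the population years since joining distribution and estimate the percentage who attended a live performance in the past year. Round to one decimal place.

Weight each group's respondent value by its population share:
  0–1 yr: 0.2 × 14 = 2.8
  2–3 yr: 0.15 × 66.6 = 9.99
  4–13 yr: 0.51 × 55.3 = 28.203
  14–15 yr: 0.06 × 51.4 = 3.084
  16+ yr: 0.08 × 38.3 = 3.064
Post-stratified estimate = 47.141 → 47.1%.

47.1%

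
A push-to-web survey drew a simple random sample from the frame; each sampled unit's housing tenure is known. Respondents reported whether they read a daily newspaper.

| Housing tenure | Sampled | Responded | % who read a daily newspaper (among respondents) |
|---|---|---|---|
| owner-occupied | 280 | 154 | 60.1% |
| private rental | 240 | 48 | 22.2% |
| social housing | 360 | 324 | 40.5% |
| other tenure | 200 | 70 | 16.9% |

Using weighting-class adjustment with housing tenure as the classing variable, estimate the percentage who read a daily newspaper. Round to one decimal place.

37.1%

Response rates by class: owner-occupied 154/280 = 55%, private rental 48/240 = 20%, social housing 324/360 = 90%, other tenure 70/200 = 35%.
Each respondent's weight = sampled/responded in their class; summing within a class gives n_sampled, so:
  owner-occupied: 280 × 60.1 = 16,828
  private rental: 240 × 22.2 = 5328
  social housing: 360 × 40.5 = 14,580
  other tenure: 200 × 16.9 = 3380
Adjusted estimate = 40,116 / 1,080 = 37.1444 → 37.1%.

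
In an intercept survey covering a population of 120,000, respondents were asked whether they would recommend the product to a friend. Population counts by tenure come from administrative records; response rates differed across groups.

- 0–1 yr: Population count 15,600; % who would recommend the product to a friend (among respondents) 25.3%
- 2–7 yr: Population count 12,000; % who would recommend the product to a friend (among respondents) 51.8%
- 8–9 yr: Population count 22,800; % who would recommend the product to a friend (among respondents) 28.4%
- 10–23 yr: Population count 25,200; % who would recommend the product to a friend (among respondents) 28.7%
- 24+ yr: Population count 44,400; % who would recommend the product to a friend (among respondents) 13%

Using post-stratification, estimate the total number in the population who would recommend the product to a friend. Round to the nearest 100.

29,600

Apply each group's respondent rate to its population count:
  0–1 yr: 15,600 × 25.3% = 3946.8
  2–7 yr: 12,000 × 51.8% = 6216
  8–9 yr: 22,800 × 28.4% = 6475.2
  10–23 yr: 25,200 × 28.7% = 7232.4
  24+ yr: 44,400 × 13% = 5772
Estimated total = 29642.4 → 29,600.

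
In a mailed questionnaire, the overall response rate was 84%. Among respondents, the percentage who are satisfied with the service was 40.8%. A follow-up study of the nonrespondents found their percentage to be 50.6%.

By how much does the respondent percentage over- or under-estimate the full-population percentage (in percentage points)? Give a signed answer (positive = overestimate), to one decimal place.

-1.6 percentage points

Nonresponse fraction = 1 − 0.84 = 0.16.
Bias = (nonresponse fraction) × (respondent percentage − nonrespondent percentage)
     = 0.16 × (40.8 − 50.6) = 0.16 × -9.8 = -1.568.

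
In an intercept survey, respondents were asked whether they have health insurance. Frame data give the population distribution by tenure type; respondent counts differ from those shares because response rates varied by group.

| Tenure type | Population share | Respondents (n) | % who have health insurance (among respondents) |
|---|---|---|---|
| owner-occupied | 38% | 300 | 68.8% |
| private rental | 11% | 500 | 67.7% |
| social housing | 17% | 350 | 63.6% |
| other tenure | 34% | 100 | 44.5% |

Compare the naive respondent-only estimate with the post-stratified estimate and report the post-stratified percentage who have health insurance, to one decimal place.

Unadjusted (pooled respondent) estimate weights by respondent counts:
  (300/1250)×68.8 + (500/1250)×67.7 + (350/1250)×63.6 + (100/1250)×44.5 = 64.96%
Reweighting by population tenure type shares:
  0.38×68.8 + 0.11×67.7 + 0.17×63.6 + 0.34×44.5 = 59.533%

59.5%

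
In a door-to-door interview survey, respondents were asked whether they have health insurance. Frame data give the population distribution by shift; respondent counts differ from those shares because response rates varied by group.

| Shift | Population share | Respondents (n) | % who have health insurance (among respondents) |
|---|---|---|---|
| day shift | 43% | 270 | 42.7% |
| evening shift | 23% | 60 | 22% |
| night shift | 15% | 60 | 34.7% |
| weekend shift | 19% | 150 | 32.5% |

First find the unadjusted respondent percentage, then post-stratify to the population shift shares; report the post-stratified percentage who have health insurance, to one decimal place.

34.8%

Unadjusted (pooled respondent) estimate weights by respondent counts:
  (270/540)×42.7 + (60/540)×22 + (60/540)×34.7 + (150/540)×32.5 = 36.6778%
Reweighting by population shift shares:
  0.43×42.7 + 0.23×22 + 0.15×34.7 + 0.19×32.5 = 34.801%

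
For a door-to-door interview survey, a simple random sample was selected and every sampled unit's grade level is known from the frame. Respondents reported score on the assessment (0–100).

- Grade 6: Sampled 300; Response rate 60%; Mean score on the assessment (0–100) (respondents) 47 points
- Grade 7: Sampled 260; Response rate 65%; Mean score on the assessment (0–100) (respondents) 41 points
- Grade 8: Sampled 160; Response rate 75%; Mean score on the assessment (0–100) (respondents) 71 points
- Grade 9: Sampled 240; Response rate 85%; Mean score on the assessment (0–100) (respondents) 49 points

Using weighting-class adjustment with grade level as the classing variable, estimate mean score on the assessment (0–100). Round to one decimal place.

49.9

With weight = n_sampled/n_responded per class, the weighted class total is n_sampled:
  Grade 6: 300 × 47 = 14,100
  Grade 7: 260 × 41 = 10,660
  Grade 8: 160 × 71 = 11,360
  Grade 9: 240 × 49 = 11,760
Adjusted estimate = 47,880 / 960 = 49.875 → 49.9.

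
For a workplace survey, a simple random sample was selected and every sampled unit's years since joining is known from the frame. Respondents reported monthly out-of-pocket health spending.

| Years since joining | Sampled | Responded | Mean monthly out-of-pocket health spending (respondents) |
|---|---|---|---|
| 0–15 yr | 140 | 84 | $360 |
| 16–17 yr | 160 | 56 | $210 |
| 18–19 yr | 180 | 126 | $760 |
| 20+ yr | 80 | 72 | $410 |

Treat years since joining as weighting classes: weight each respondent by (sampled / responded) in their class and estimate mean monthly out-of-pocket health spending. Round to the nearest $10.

$450

Response rates by class: 0–15 yr 84/140 = 60%, 16–17 yr 56/160 = 35%, 18–19 yr 126/180 = 70%, 20+ yr 72/80 = 90%.
With weight = n_sampled/n_responded per class, the weighted class total is n_sampled:
  0–15 yr: 140 × 360 = 50,400
  16–17 yr: 160 × 210 = 33,600
  18–19 yr: 180 × 760 = 136,800
  20+ yr: 80 × 410 = 32,800
Adjusted estimate = 253,600 / 560 = 452.857 → $450.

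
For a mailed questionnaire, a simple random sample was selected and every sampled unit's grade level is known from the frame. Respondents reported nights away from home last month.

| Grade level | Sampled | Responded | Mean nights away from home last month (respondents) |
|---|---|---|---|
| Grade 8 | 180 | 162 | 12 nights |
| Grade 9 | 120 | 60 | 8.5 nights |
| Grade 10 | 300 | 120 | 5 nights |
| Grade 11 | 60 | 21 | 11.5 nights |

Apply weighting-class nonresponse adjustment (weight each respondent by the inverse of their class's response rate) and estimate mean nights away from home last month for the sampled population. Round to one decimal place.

8.1

Class response rates: Grade 8 162/180 = 90%, Grade 9 60/120 = 50%, Grade 10 120/300 = 40%, Grade 11 21/60 = 35%.
Inverse-response-rate weighting restores each class to its sampled count, so class totals weight by n_sampled:
  Grade 8: 180 × 12 = 2160
  Grade 9: 120 × 8.5 = 1020
  Grade 10: 300 × 5 = 1500
  Grade 11: 60 × 11.5 = 690
Adjusted estimate = 5370 / 660 = 8.13636 → 8.1.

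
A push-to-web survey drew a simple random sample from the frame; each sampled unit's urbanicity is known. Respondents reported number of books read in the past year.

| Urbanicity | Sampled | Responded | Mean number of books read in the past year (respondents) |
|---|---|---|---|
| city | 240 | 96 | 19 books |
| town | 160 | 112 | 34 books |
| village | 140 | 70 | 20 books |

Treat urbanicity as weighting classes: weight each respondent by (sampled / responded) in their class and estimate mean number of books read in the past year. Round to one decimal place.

23.7

Class response rates: city 96/240 = 40%, town 112/160 = 70%, village 70/140 = 50%.
Weighting each respondent by the inverse class response rate inflates each class back to its sampled size, so the class weight is n_sampled:
  city: 240 × 19 = 4560
  town: 160 × 34 = 5440
  village: 140 × 20 = 2800
Adjusted estimate = 12,800 / 540 = 23.7037 → 23.7.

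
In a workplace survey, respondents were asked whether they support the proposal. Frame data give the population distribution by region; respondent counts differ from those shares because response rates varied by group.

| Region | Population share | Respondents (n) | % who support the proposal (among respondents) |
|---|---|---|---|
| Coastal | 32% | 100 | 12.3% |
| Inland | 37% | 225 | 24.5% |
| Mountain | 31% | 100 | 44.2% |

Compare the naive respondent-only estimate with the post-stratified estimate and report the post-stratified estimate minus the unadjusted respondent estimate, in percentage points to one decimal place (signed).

+0.4 percentage points

Naive respondent-only estimate (weights = respondent counts):
  (100/425)×12.3 + (225/425)×24.5 + (100/425)×44.2 = 26.2647%
Post-stratified estimate weights by population shares:
  0.32×12.3 + 0.37×24.5 + 0.31×44.2 = 26.703%
Difference = 26.703 − 26.2647 = 0.4383 pp.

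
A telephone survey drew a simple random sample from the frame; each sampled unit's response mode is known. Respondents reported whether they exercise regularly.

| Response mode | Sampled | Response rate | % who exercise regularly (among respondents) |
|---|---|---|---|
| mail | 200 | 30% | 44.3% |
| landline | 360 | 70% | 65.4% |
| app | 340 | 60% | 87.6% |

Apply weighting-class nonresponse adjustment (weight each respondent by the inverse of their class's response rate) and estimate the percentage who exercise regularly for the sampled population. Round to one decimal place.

69.1%

Weighting each respondent by the inverse class response rate inflates each class back to its sampled size, so the class weight is n_sampled:
  mail: 200 × 44.3 = 8860
  landline: 360 × 65.4 = 23544
  app: 340 × 87.6 = 29784
Adjusted estimate = 62,188 / 900 = 69.0978 → 69.1%.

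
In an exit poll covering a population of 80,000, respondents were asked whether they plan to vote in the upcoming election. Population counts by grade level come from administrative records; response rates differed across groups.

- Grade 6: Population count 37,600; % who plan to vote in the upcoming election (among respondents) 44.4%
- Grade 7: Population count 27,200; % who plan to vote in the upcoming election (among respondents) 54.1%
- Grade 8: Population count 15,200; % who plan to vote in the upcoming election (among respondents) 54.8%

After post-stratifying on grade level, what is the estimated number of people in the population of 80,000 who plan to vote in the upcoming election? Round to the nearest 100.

39,700

Apply each group's respondent rate to its population count:
  Grade 6: 37,600 × 44.4% = 16694.4
  Grade 7: 27,200 × 54.1% = 14715.2
  Grade 8: 15,200 × 54.8% = 8329.6
Estimated total = 39739.2 → 39,700.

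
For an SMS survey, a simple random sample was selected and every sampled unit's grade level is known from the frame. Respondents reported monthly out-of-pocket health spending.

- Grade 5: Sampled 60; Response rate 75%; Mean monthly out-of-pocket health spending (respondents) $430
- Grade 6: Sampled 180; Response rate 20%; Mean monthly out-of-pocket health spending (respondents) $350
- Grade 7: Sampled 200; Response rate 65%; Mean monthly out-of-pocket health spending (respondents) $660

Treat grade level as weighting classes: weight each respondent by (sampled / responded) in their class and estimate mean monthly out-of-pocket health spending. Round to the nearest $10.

Inverse-response-rate weighting restores each class to its sampled count, so class totals weight by n_sampled:
  Grade 5: 60 × 430 = 25,800
  Grade 6: 180 × 350 = 63,000
  Grade 7: 200 × 660 = 132,000
Adjusted estimate = 220,800 / 440 = 501.818 → $500.

$500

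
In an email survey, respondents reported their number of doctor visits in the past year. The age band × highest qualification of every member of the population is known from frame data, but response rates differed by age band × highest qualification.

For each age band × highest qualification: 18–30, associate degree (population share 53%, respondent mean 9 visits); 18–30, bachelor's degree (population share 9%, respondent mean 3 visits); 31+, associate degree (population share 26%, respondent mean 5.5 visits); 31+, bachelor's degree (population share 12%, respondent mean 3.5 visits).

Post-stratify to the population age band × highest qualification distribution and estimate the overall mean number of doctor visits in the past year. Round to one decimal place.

6.9

Weight each group's respondent value by its population share:
  18–30, associate degree: 0.53 × 9 = 4.77
  18–30, bachelor's degree: 0.09 × 3 = 0.27
  31+, associate degree: 0.26 × 5.5 = 1.43
  31+, bachelor's degree: 0.12 × 3.5 = 0.42
Post-stratified estimate = 6.89 → 6.9.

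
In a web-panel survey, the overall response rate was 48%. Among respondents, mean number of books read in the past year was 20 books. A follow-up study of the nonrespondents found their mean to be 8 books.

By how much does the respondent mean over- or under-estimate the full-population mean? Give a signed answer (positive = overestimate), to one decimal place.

Nonresponse fraction = 1 − 0.48 = 0.52.
Bias = (nonresponse fraction) × (respondent mean − nonrespondent mean)
     = 0.52 × (20 − 8) = 0.52 × 12 = 6.24.

+6.2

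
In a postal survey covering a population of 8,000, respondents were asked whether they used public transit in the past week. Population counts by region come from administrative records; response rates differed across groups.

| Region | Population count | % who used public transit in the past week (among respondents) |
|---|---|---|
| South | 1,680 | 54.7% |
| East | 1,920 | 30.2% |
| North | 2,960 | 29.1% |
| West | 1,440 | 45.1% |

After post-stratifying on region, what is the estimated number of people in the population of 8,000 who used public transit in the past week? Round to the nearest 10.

Each cell contributes its population count × the respondent rate:
  South: 1,680 × 54.7% = 918.96
  East: 1,920 × 30.2% = 579.84
  North: 2,960 × 29.1% = 861.36
  West: 1,440 × 45.1% = 649.44
Estimated total = 3009.6 → 3,010.

3,010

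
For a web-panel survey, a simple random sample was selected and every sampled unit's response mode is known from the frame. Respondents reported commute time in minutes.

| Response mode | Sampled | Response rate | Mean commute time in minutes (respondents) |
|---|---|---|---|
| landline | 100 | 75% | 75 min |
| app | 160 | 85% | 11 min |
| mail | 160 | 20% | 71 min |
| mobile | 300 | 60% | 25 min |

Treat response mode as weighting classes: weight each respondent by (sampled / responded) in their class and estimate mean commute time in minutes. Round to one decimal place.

Each respondent's weight = sampled/responded in their class; summing within a class gives n_sampled, so:
  landline: 100 × 75 = 7500
  app: 160 × 11 = 1760
  mail: 160 × 71 = 11,360
  mobile: 300 × 25 = 7500
Adjusted estimate = 28,120 / 720 = 39.0556 → 39.1.

39.1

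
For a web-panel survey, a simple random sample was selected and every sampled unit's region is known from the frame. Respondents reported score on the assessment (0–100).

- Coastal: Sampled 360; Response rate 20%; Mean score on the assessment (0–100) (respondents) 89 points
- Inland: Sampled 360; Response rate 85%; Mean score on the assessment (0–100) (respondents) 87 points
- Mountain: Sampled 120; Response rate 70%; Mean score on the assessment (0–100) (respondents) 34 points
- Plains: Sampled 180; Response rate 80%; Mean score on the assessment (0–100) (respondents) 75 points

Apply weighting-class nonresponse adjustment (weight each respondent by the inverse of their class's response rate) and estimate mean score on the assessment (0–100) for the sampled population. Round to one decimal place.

With weight = n_sampled/n_responded per class, the weighted class total is n_sampled:
  Coastal: 360 × 89 = 32,040
  Inland: 360 × 87 = 31,320
  Mountain: 120 × 34 = 4080
  Plains: 180 × 75 = 13,500
Adjusted estimate = 80,940 / 1,020 = 79.3529 → 79.4.

79.4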